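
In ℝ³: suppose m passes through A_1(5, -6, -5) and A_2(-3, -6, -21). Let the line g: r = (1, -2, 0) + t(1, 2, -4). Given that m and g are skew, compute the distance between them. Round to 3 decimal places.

6.682

A direction vector for m is A_2 − A_1 = (-8, 0, -16).
Common perpendicular direction n = (-8, 0, -16) × (1, 2, -4) = (32, -48, -16).
With w = (1, -2, 0) − (5, -6, -5) = (-4, 4, 5), w · n = -400.
Distance = |w · n| / |n| = |-400| / √3584 ≈ 6.682.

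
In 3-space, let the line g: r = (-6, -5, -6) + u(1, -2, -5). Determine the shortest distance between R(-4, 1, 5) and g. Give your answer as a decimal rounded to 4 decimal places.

4.4907

Taking (-6, -5, -6) on g with direction v = (1, -2, -5): w = R − (-6, -5, -6) = (2, 6, 11), and w × v = (-8, 21, -10).
Distance = |w × v| / |v| = √605 / √30 ≈ 4.4907.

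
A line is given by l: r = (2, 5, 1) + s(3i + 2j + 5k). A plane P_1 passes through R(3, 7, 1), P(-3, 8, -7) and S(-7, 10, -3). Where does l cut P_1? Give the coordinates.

(5, 7, 6)

RP = (-6, 1, -8), RS = (-10, 3, -4); a normal to P_1 is RP × RS = (20, 56, -8).
Using R: P_1 has equation 20x + 56y - 8z = 444.
Substitute r = (2, 5, 1) + t(3, 2, 5) into the plane: 312 + 132t = 444, so t = 1.
Intersection: (2, 5, 1) + 1·(3, 2, 5) = (5, 7, 6).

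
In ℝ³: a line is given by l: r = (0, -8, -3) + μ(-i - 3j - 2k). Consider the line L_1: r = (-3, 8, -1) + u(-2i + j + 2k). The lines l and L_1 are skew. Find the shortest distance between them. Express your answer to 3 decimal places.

9.353

Common perpendicular direction n = (-1, -3, -2) × (-2, 1, 2) = (-4, 6, -7).
With w = (-3, 8, -1) − (0, -8, -3) = (-3, 16, 2), w · n = 94.
Distance = |w · n| / |n| = |94| / √101 ≈ 9.353.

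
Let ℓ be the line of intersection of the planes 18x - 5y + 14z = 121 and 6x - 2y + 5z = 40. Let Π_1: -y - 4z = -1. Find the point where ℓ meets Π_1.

(7, 1, 0)

Direction of ℓ: (18, -5, 14) × (6, -2, 5) = (3, -6, -6).
A point on ℓ: solving the two plane equations with x = -1 gives (-1, 17, 16).
Substitute r = (-1, 17, 16) + t(3, -6, -6) into the plane: -81 + 30t = -1, so t = 8/3.
Intersection: (-1, 17, 16) + (8/3)·(3, -6, -6) = (7, 1, 0).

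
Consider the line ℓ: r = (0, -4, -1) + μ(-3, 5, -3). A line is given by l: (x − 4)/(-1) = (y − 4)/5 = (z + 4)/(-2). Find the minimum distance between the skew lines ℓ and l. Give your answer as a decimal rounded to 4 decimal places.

2.2461

l has direction (-1, 5, -2) through (4, 4, -4).
Common perpendicular direction n = (-3, 5, -3) × (-1, 5, -2) = (5, -3, -10).
With w = (4, 4, -4) − (0, -4, -1) = (4, 8, -3), w · n = 26.
Distance = |w · n| / |n| = |26| / √134 ≈ 2.2461.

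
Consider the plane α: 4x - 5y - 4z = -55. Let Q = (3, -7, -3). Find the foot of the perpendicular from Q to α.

Foot = Q − λn with λ = (n·Q − d)/|n|² = (59 − (-55))/57 = 2.
Foot = (3, -7, -3) − 2·(4, -5, -4) = (-5, 3, 5).

(-5, 3, 5)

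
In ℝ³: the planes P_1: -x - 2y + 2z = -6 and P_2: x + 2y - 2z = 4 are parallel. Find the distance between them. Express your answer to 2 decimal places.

0.67

Rescale P_2 by 1/(-1): -x - 2y + 2z = -4. Then distance = |-6 − (-4)| / √9 ≈ 0.67.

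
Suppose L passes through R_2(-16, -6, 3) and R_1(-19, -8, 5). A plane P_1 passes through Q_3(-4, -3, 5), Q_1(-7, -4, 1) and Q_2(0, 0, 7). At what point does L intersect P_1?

A direction vector for L is R_1 − R_2 = (-3, -2, 2).
Q_3Q_1 = (-3, -1, -4), Q_3Q_2 = (4, 3, 2); a normal to P_1 is Q_3Q_1 × Q_3Q_2 = (10, -10, -5).
Using Q_3: P_1 has equation 10x - 10y - 5z = -35.
Substitute r = (-16, -6, 3) + t(-3, -2, 2) into the plane: -115 + (-20)t = -35, so t = -4.
Intersection: (-16, -6, 3) + (-4)·(-3, -2, 2) = (-4, 2, -5).

(-4, 2, -5)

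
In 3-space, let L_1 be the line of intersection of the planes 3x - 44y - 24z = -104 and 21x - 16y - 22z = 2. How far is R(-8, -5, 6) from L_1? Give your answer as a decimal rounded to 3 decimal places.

13.662

Direction of L_1: (3, -44, -24) × (21, -16, -22) = (584, -438, 876).
A point on L_1: solving the two plane equations with x = 0 gives (0, 4, -3).
Taking (0, 4, -3) on L_1 with direction v = (584, -438, 876): w = R − (0, 4, -3) = (-8, -9, 9), and w × v = (-3942, 12264, 8760).
Distance = |w × v| / |v| = √242682660 / √1300276 ≈ 13.662.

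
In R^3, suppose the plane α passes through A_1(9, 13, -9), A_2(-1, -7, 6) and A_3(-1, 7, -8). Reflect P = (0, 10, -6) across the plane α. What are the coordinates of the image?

(2, 6, -10)

A_1A_2 = (-10, -20, 15), A_1A_3 = (-10, -6, 1); a normal to α is A_1A_2 × A_1A_3 = (70, -140, -140).
Using A_1: α has equation 70x - 140y - 140z = 70.
λ = (n·P − d)/|n|² = (-560 − 70)/44100 = -1/70.
Reflection = P − 2λn = (0, 10, -6) − (-1/35)·(70, -140, -140) = (2, 6, -10).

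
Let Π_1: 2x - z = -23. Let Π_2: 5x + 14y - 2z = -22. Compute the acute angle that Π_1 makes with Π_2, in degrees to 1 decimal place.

cos θ = |n₁·n₂| / (|n₁||n₂|) = |12| / (√5 · √225).
θ = arccos(0.35777) ≈ 69.0°.

69.0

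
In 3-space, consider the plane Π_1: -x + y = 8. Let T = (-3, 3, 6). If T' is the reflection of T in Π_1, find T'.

(-5, 5, 6)

λ = (n·T − d)/|n|² = (6 − 8)/2 = -1.
Reflection = T − 2λn = (-3, 3, 6) − (-2)·(-1, 1, 0) = (-5, 5, 6).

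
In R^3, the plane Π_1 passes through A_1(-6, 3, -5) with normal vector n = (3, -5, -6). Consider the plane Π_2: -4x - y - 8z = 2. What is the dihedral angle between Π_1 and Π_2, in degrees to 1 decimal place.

Π_1: n·r = n·A_1 gives 3x - 5y - 6z = -3.
cos θ = |n₁·n₂| / (|n₁||n₂|) = |41| / (√70 · √81).
θ = arccos(0.54449) ≈ 57.0°.

57.0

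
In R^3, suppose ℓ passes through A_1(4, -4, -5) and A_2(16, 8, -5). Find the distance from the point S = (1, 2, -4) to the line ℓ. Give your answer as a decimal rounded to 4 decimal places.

6.4420

A direction vector for ℓ is A_2 − A_1 = (12, 12, 0).
Taking (4, -4, -5) on ℓ with direction v = (12, 12, 0): w = S − (4, -4, -5) = (-3, 6, 1), and w × v = (-12, 12, -108).
Distance = |w × v| / |v| = √11952 / √288 ≈ 6.4420.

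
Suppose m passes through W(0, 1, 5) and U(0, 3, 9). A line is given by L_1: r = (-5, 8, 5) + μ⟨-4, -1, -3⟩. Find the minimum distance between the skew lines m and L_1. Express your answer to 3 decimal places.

5.667

A direction vector for m is U − W = (0, 2, 4).
Common perpendicular direction n = (0, 2, 4) × (-4, -1, -3) = (-2, -16, 8).
With w = (-5, 8, 5) − (0, 1, 5) = (-5, 7, 0), w · n = -102.
Distance = |w · n| / |n| = |-102| / √324 ≈ 5.667.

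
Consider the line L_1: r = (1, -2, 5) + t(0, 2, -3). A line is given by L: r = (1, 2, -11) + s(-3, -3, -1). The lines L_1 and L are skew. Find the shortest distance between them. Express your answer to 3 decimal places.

3.889

Common perpendicular direction n = (0, 2, -3) × (-3, -3, -1) = (-11, 9, 6).
With w = (1, 2, -11) − (1, -2, 5) = (0, 4, -16), w · n = -60.
Distance = |w · n| / |n| = |-60| / √238 ≈ 3.889.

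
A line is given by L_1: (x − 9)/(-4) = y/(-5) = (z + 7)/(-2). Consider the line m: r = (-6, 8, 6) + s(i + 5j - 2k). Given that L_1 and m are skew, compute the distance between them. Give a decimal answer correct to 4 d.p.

L_1 has direction (-4, -5, -2) through (9, 0, -7).
Common perpendicular direction n = (-4, -5, -2) × (1, 5, -2) = (20, -10, -15).
With w = (-6, 8, 6) − (9, 0, -7) = (-15, 8, 13), w · n = -575.
Distance = |w · n| / |n| = |-575| / √725 ≈ 21.3550.

21.3550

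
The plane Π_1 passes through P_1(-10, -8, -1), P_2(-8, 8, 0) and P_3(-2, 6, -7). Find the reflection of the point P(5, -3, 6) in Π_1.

P_1P_2 = (2, 16, 1), P_1P_3 = (8, 14, -6); a normal to Π_1 is P_1P_2 × P_1P_3 = (-110, 20, -100).
Using P_1: Π_1 has equation -110x + 20y - 100z = 1040.
λ = (n·P − d)/|n|² = (-1210 − 1040)/22500 = -1/10.
Reflection = P − 2λn = (5, -3, 6) − (-1/5)·(-110, 20, -100) = (-17, 1, -14).

(-17, 1, -14)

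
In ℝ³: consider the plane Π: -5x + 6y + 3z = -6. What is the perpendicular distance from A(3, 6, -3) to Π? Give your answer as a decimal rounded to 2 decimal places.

n·A − d = (-5)·(3) + (6)·(6) + (3)·(-3) − (-6) = 18; |n| = √70.
Distance = |18| / √70 = 18/√70 ≈ 2.15.

2.15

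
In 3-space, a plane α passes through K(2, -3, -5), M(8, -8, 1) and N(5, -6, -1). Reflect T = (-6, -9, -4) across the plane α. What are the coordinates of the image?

(-2, 3, 2)

KM = (6, -5, 6), KN = (3, -3, 4); a normal to α is KM × KN = (-2, -6, -3).
Using K: α has equation -2x - 6y - 3z = 29.
λ = (n·T − d)/|n|² = (78 − 29)/49 = 1.
Reflection = T − 2λn = (-6, -9, -4) − 2·(-2, -6, -3) = (-2, 3, 2).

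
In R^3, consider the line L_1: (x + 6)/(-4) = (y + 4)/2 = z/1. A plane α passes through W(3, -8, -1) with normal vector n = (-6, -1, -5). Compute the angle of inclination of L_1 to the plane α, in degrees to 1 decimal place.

L_1 has direction (-4, 2, 1) through (-6, -4, 0).
α: n·r = n·W gives -6x - y - 5z = -5.
sin θ = |n·v| / (|n||v|) = |17| / (√62 · √21) = 0.47113.
θ ≈ 28.1°.

28.1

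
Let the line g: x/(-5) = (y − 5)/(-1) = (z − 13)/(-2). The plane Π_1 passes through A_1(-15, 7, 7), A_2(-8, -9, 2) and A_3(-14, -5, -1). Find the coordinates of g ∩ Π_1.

g has direction (-5, -1, -2) through (0, 5, 13).
A_1A_2 = (7, -16, -5), A_1A_3 = (1, -12, -8); a normal to Π_1 is A_1A_2 × A_1A_3 = (68, 51, -68).
Using A_1: Π_1 has equation 68x + 51y - 68z = -1139.
Substitute r = (0, 5, 13) + t(-5, -1, -2) into the plane: -629 + (-255)t = -1139, so t = 2.
Intersection: (0, 5, 13) + 2·(-5, -1, -2) = (-10, 3, 9).

(-10, 3, 9)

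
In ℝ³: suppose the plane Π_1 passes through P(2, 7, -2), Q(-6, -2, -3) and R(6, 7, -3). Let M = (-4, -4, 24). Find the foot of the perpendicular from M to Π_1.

PQ = (-8, -9, -1), PR = (4, 0, -1); a normal to Π_1 is PQ × PR = (9, -12, 36).
Using P: Π_1 has equation 9x - 12y + 36z = -138.
Foot = M − λn with λ = (n·M − d)/|n|² = (876 − (-138))/1521 = 2/3.
Foot = (-4, -4, 24) − (2/3)·(9, -12, 36) = (-10, 4, 0).

(-10, 4, 0)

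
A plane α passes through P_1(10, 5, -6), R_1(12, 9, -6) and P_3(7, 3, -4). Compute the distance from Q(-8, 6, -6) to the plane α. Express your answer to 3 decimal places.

12.333

P_1R_1 = (2, 4, 0), P_1P_3 = (-3, -2, 2); a normal to α is P_1R_1 × P_1P_3 = (8, -4, 8).
Using P_1: α has equation 8x - 4y + 8z = 12.
n·Q − d = (8)·(-8) + (-4)·(6) + (8)·(-6) − 12 = -148; |n| = √144.
Distance = |-148| / √144 = 148/√144 ≈ 12.333.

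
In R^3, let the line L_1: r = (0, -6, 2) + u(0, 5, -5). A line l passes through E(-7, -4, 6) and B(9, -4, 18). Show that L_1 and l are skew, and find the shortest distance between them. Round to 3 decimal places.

A direction vector for l is B − E = (16, 0, 12).
Common perpendicular direction n = (0, 5, -5) × (16, 0, 12) = (60, -80, -80).
With w = (-7, -4, 6) − (0, -6, 2) = (-7, 2, 4), w · n = -900.
Since n ≠ 0 the lines are not parallel, and w · n = -900 ≠ 0 so they do not intersect; hence they are skew.
Distance = |w · n| / |n| = |-900| / √16400 ≈ 7.028.

7.028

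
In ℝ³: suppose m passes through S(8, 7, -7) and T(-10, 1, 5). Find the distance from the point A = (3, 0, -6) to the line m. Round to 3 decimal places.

5.819

A direction vector for m is T − S = (-18, -6, 12).
Taking (8, 7, -7) on m with direction v = (-18, -6, 12): w = A − (8, 7, -7) = (-5, -7, 1), and w × v = (-78, 42, -96).
Distance = |w × v| / |v| = √17064 / √504 ≈ 5.819.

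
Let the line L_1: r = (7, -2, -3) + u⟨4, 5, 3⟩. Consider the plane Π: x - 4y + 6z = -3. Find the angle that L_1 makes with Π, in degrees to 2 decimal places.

sin θ = |n·v| / (|n||v|) = |2| / (√53 · √50) = 0.03885.
θ ≈ 2.23°.

2.23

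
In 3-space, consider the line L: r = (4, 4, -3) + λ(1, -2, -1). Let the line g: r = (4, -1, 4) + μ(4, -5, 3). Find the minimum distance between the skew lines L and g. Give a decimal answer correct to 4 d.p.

Common perpendicular direction n = (1, -2, -1) × (4, -5, 3) = (-11, -7, 3).
With w = (4, -1, 4) − (4, 4, -3) = (0, -5, 7), w · n = 56.
Distance = |w · n| / |n| = |56| / √179 ≈ 4.1856.

4.1856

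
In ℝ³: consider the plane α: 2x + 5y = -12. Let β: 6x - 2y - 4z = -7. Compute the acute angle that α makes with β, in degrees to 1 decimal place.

cos θ = |n₁·n₂| / (|n₁||n₂|) = |2| / (√29 · √56).
θ = arccos(0.04963) ≈ 87.2°.

87.2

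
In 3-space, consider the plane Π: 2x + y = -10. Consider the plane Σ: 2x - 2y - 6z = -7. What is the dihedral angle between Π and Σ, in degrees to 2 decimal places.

82.25

cos θ = |n₁·n₂| / (|n₁||n₂|) = |2| / (√5 · √44).
θ = arccos(0.13484) ≈ 82.25°.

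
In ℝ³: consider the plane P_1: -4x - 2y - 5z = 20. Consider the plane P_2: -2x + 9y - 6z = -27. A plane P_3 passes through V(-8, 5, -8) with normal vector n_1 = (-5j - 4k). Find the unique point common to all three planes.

P_3: n_1·r = n_1·V gives -5y - 4z = 7.
Solving the 3×3 linear system -4x - 2y - 5z = 20, -2x + 9y - 6z = -27, -5y - 4z = 7 (e.g. by elimination or Cramer's rule, determinant = 230) gives (-6, -3, 2).

(-6, -3, 2)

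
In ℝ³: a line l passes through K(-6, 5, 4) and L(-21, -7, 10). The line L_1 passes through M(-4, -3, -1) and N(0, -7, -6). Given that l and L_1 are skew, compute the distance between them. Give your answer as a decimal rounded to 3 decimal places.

0.247

A direction vector for l is L − K = (-15, -12, 6).
A direction vector for L_1 is N − M = (4, -4, -5).
Common perpendicular direction n = (-15, -12, 6) × (4, -4, -5) = (84, -51, 108).
With w = (-4, -3, -1) − (-6, 5, 4) = (2, -8, -5), w · n = 36.
Distance = |w · n| / |n| = |36| / √21321 ≈ 0.247.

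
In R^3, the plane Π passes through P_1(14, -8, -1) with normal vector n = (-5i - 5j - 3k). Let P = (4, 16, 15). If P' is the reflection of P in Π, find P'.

Π: n·r = n·P_1 gives -5x - 5y - 3z = -27.
λ = (n·P − d)/|n|² = (-145 − (-27))/59 = -2.
Reflection = P − 2λn = (4, 16, 15) − (-4)·(-5, -5, -3) = (-16, -4, 3).

(-16, -4, 3)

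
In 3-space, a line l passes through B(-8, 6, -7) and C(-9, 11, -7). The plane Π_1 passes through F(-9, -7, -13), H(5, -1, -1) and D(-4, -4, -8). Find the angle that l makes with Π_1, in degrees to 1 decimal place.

31.0

A direction vector for l is C − B = (-1, 5, 0).
FH = (14, 6, 12), FD = (5, 3, 5); a normal to Π_1 is FH × FD = (-6, -10, 12).
Using F: Π_1 has equation -6x - 10y + 12z = -32.
sin θ = |n·v| / (|n||v|) = |-44| / (√280 · √26) = 0.51569.
θ ≈ 31.0°.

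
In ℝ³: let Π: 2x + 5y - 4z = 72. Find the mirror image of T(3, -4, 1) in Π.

(11, 16, -15)

λ = (n·T − d)/|n|² = (-18 − 72)/45 = -2.
Reflection = T − 2λn = (3, -4, 1) − (-4)·(2, 5, -4) = (11, 16, -15).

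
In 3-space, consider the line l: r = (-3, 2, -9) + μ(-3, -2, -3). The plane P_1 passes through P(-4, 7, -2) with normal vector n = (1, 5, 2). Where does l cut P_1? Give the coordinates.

(3, 6, -3)

P_1: n·r = n·P gives x + 5y + 2z = 27.
Substitute r = (-3, 2, -9) + t(-3, -2, -3) into the plane: -11 + (-19)t = 27, so t = -2.
Intersection: (-3, 2, -9) + (-2)·(-3, -2, -3) = (3, 6, -3).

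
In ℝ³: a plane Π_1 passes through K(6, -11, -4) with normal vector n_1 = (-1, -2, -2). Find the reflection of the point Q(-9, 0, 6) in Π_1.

(-15, -12, -6)

Π_1: n_1·r = n_1·K gives -x - 2y - 2z = 24.
λ = (n·Q − d)/|n|² = (-3 − 24)/9 = -3.
Reflection = Q − 2λn = (-9, 0, 6) − (-6)·(-1, -2, -2) = (-15, -12, -6).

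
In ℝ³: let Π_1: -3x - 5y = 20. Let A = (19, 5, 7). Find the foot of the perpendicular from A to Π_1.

Foot = A − λn with λ = (n·A − d)/|n|² = (-82 − 20)/34 = -3.
Foot = (19, 5, 7) − (-3)·(-3, -5, 0) = (10, -10, 7).

(10, -10, 7)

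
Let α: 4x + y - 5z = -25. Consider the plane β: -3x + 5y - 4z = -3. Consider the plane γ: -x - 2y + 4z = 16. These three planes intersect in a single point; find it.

Solving the 3×3 linear system 4x + y - 5z = -25, -3x + 5y - 4z = -3, -x - 2y + 4z = 16 (e.g. by elimination or Cramer's rule, determinant = 9) gives (2, 7, 8).

(2, 7, 8)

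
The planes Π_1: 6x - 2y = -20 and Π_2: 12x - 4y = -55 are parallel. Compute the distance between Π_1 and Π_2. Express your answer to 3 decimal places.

Rescale Π_2 by 1/2: 6x - 2y = -55/2. Then distance = |-20 − (-55/2)| / √40 ≈ 1.186.

1.186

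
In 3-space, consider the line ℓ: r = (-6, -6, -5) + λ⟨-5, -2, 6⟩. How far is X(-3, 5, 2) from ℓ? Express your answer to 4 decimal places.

13.3647

Taking (-6, -6, -5) on ℓ with direction v = (-5, -2, 6): w = X − (-6, -6, -5) = (3, 11, 7), and w × v = (80, -53, 49).
Distance = |w × v| / |v| = √11610 / √65 ≈ 13.3647.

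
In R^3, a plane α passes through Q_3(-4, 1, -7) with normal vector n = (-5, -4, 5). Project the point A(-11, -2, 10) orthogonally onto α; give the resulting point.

α: n·r = n·Q_3 gives -5x - 4y + 5z = -19.
Foot = A − λn with λ = (n·A − d)/|n|² = (113 − (-19))/66 = 2.
Foot = (-11, -2, 10) − 2·(-5, -4, 5) = (-1, 6, 0).

(-1, 6, 0)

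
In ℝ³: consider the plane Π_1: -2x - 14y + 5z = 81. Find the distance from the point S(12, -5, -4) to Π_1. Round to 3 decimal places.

n·S − d = (-2)·(12) + (-14)·(-5) + (5)·(-4) − 81 = -55; |n| = √225.
Distance = |-55| / √225 = 55/√225 ≈ 3.667.

3.667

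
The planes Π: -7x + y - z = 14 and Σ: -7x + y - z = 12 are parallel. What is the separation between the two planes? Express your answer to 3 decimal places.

0.280

Same normal n = (-7, 1, -1) with |n| = √51; distance = |14 − 12| / |n| = 2/√51 ≈ 0.280.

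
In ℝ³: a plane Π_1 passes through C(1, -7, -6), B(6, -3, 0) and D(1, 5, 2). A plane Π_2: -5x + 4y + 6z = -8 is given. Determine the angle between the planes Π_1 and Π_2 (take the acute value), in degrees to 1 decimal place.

CB = (5, 4, 6), CD = (0, 12, 8); a normal to Π_1 is CB × CD = (-40, -40, 60).
Using C: Π_1 has equation -40x - 40y + 60z = -120.
cos θ = |n₁·n₂| / (|n₁||n₂|) = |400| / (√6800 · √77).
θ = arccos(0.55279) ≈ 56.4°.

56.4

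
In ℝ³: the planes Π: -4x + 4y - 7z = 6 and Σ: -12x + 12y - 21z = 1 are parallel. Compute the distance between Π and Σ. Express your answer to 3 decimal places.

0.630

Rescale Σ by 1/3: -4x + 4y - 7z = 1/3. Then distance = |6 − (1/3)| / √81 ≈ 0.630.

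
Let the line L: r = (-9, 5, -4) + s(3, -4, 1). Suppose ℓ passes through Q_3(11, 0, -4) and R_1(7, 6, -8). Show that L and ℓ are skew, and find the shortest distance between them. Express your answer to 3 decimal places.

12.344

A direction vector for ℓ is R_1 − Q_3 = (-4, 6, -4).
Common perpendicular direction n = (3, -4, 1) × (-4, 6, -4) = (10, 8, 2).
With w = (11, 0, -4) − (-9, 5, -4) = (20, -5, 0), w · n = 160.
Since n ≠ 0 the lines are not parallel, and w · n = 160 ≠ 0 so they do not intersect; hence they are skew.
Distance = |w · n| / |n| = |160| / √168 ≈ 12.344.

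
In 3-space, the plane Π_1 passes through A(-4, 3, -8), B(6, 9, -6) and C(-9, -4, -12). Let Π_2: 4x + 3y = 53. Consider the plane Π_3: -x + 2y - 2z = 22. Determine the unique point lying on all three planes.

(8, 7, -8)

AB = (10, 6, 2), AC = (-5, -7, -4); a normal to Π_1 is AB × AC = (-10, 30, -40).
Using A: Π_1 has equation -10x + 30y - 40z = 450.
Solving the 3×3 linear system -10x + 30y - 40z = 450, 4x + 3y = 53, -x + 2y - 2z = 22 (e.g. by elimination or Cramer's rule, determinant = -140) gives (8, 7, -8).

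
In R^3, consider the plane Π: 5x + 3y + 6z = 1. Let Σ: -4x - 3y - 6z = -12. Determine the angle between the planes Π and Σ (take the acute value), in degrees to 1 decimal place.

cos θ = |n₁·n₂| / (|n₁||n₂|) = |-65| / (√70 · √61).
θ = arccos(0.99472) ≈ 5.9°.

5.9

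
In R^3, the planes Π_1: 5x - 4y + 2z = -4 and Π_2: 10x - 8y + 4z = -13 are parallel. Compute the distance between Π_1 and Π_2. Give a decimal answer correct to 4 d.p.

Rescale Π_2 by 1/2: 5x - 4y + 2z = -13/2. Then distance = |-4 − (-13/2)| / √45 ≈ 0.3727.

0.3727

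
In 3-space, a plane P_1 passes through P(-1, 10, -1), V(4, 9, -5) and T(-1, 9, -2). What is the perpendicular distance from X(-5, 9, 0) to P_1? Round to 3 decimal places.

PV = (5, -1, -4), PT = (0, -1, -1); a normal to P_1 is PV × PT = (-3, 5, -5).
Using P: P_1 has equation -3x + 5y - 5z = 58.
n·X − d = (-3)·(-5) + (5)·(9) + (-5)·(0) − 58 = 2; |n| = √59.
Distance = |2| / √59 = 2/√59 ≈ 0.260.

0.260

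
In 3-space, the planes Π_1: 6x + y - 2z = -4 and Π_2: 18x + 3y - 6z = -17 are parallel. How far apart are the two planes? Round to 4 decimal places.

Rescale Π_2 by 1/3: 6x + y - 2z = -17/3. Then distance = |-4 − (-17/3)| / √41 ≈ 0.2603.

0.2603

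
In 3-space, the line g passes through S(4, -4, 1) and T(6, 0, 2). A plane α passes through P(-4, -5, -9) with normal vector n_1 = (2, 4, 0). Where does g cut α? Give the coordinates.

(2, -8, 0)

A direction vector for g is T − S = (2, 4, 1).
α: n_1·r = n_1·P gives 2x + 4y = -28.
Substitute r = (4, -4, 1) + t(2, 4, 1) into the plane: -8 + 20t = -28, so t = -1.
Intersection: (4, -4, 1) + (-1)·(2, 4, 1) = (2, -8, 0).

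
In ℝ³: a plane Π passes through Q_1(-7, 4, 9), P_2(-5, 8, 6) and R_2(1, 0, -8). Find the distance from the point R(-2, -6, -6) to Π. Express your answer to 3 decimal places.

Q_1P_2 = (2, 4, -3), Q_1R_2 = (8, -4, -17); a normal to Π is Q_1P_2 × Q_1R_2 = (-80, 10, -40).
Using Q_1: Π has equation -80x + 10y - 40z = 240.
n·R − d = (-80)·(-2) + (10)·(-6) + (-40)·(-6) − 240 = 100; |n| = √8100.
Distance = |100| / √8100 = 100/√8100 ≈ 1.111.

1.111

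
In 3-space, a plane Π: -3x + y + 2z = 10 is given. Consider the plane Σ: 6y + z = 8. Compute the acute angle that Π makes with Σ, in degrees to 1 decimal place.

cos θ = |n₁·n₂| / (|n₁||n₂|) = |8| / (√14 · √37).
θ = arccos(0.35150) ≈ 69.4°.

69.4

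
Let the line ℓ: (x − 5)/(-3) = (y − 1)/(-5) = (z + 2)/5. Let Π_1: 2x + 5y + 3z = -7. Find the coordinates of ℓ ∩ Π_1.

(2, -4, 3)

ℓ has direction (-3, -5, 5) through (5, 1, -2).
Substitute r = (5, 1, -2) + t(-3, -5, 5) into the plane: 9 + (-16)t = -7, so t = 1.
Intersection: (5, 1, -2) + 1·(-3, -5, 5) = (2, -4, 3).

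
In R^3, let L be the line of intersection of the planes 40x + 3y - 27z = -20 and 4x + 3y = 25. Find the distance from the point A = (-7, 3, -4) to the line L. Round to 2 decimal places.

Direction of L: (40, 3, -27) × (4, 3, 0) = (81, -108, 108).
A point on L: solving the two plane equations with x = 1 gives (1, 7, 3).
Taking (1, 7, 3) on L with direction v = (81, -108, 108): w = A − (1, 7, 3) = (-8, -4, -7), and w × v = (-1188, 297, 1188).
Distance = |w × v| / |v| = √2910897 / √29889 ≈ 9.87.

9.87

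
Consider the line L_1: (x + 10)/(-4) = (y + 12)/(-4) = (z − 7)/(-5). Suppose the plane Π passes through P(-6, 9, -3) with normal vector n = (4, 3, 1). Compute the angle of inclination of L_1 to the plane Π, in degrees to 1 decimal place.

L_1 has direction (-4, -4, -5) through (-10, -12, 7).
Π: n·r = n·P gives 4x + 3y + z = 0.
sin θ = |n·v| / (|n||v|) = |-33| / (√26 · √57) = 0.85722.
θ ≈ 59.0°.

59.0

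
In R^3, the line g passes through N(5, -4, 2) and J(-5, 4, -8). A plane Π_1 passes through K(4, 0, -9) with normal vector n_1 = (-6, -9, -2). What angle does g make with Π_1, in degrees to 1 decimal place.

2.6

A direction vector for g is J − N = (-10, 8, -10).
Π_1: n_1·r = n_1·K gives -6x - 9y - 2z = -6.
sin θ = |n·v| / (|n||v|) = |8| / (√121 · √264) = 0.04476.
θ ≈ 2.6°.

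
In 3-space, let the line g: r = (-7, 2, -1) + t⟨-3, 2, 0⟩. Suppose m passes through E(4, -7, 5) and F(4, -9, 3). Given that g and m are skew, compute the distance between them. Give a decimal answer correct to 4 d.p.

4.9036

A direction vector for m is F − E = (0, -2, -2).
Common perpendicular direction n = (-3, 2, 0) × (0, -2, -2) = (-4, -6, 6).
With w = (4, -7, 5) − (-7, 2, -1) = (11, -9, 6), w · n = 46.
Distance = |w · n| / |n| = |46| / √88 ≈ 4.9036.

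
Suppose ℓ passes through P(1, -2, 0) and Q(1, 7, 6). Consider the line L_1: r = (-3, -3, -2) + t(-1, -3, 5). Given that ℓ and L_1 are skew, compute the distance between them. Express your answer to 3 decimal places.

A direction vector for ℓ is Q − P = (0, 9, 6).
Common perpendicular direction n = (0, 9, 6) × (-1, -3, 5) = (63, -6, 9).
With w = (-3, -3, -2) − (1, -2, 0) = (-4, -1, -2), w · n = -264.
Distance = |w · n| / |n| = |-264| / √4086 ≈ 4.130.

4.130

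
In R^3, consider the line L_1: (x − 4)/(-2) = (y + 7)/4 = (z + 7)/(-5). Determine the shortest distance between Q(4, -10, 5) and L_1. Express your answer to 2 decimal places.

6.15

L_1 has direction (-2, 4, -5) through (4, -7, -7).
Taking (4, -7, -7) on L_1 with direction v = (-2, 4, -5): w = Q − (4, -7, -7) = (0, -3, 12), and w × v = (-33, -24, -6).
Distance = |w × v| / |v| = √1701 / √45 ≈ 6.15.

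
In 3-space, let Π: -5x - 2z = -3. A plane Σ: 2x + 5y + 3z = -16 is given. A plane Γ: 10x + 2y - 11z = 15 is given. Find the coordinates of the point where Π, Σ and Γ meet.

Solving the 3×3 linear system -5x - 2z = -3, 2x + 5y + 3z = -16, 10x + 2y - 11z = 15 (e.g. by elimination or Cramer's rule, determinant = 397) gives (1, -3, -1).

(1, -3, -1)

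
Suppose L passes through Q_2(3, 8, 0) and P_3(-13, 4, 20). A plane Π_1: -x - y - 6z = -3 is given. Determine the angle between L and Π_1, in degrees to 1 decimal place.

38.7

A direction vector for L is P_3 − Q_2 = (-16, -4, 20).
sin θ = |n·v| / (|n||v|) = |-100| / (√38 · √672) = 0.62578.
θ ≈ 38.7°.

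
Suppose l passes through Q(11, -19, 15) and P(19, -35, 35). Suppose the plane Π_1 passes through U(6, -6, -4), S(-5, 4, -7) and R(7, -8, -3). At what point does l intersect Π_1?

A direction vector for l is P − Q = (8, -16, 20).
US = (-11, 10, -3), UR = (1, -2, 1); a normal to Π_1 is US × UR = (4, 8, 12).
Using U: Π_1 has equation 4x + 8y + 12z = -72.
Substitute r = (11, -19, 15) + t(8, -16, 20) into the plane: 72 + 144t = -72, so t = -1.
Intersection: (11, -19, 15) + (-1)·(8, -16, 20) = (3, -3, -5).

(3, -3, -5)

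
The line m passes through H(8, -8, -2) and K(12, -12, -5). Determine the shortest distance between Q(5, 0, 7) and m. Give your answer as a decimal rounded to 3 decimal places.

A direction vector for m is K − H = (4, -4, -3).
Taking (8, -8, -2) on m with direction v = (4, -4, -3): w = Q − (8, -8, -2) = (-3, 8, 9), and w × v = (12, 27, -20).
Distance = |w × v| / |v| = √1273 / √41 ≈ 5.572.

5.572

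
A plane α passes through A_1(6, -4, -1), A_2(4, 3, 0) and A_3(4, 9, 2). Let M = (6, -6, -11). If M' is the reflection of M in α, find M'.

(-2, -10, 1)

A_1A_2 = (-2, 7, 1), A_1A_3 = (-2, 13, 3); a normal to α is A_1A_2 × A_1A_3 = (8, 4, -12).
Using A_1: α has equation 8x + 4y - 12z = 44.
λ = (n·M − d)/|n|² = (156 − 44)/224 = 1/2.
Reflection = M − 2λn = (6, -6, -11) − 1·(8, 4, -12) = (-2, -10, 1).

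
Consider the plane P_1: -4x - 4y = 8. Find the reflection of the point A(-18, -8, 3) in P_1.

λ = (n·A − d)/|n|² = (104 − 8)/32 = 3.
Reflection = A − 2λn = (-18, -8, 3) − 6·(-4, -4, 0) = (6, 16, 3).

(6, 16, 3)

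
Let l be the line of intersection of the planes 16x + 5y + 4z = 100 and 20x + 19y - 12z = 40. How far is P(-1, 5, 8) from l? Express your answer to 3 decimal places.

3.469

Direction of l: (16, 5, 4) × (20, 19, -12) = (-136, 272, 204).
A point on l: solving the two plane equations with x = 5 gives (5, 0, 5).
Taking (5, 0, 5) on l with direction v = (-136, 272, 204): w = P − (5, 0, 5) = (-6, 5, 3), and w × v = (204, 816, -952).
Distance = |w × v| / |v| = √1613776 / √134096 ≈ 3.469.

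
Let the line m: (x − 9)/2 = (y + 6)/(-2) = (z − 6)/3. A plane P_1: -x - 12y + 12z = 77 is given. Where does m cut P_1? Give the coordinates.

m has direction (2, -2, 3) through (9, -6, 6).
Substitute r = (9, -6, 6) + t(2, -2, 3) into the plane: 135 + 58t = 77, so t = -1.
Intersection: (9, -6, 6) + (-1)·(2, -2, 3) = (7, -4, 3).

(7, -4, 3)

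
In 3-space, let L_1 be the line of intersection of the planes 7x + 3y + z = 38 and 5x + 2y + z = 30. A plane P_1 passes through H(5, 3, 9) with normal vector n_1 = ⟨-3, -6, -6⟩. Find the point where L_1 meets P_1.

(3, 2, 11)

Direction of L_1: (7, 3, 1) × (5, 2, 1) = (1, -2, -1).
A point on L_1: solving the two plane equations with x = 2 gives (2, 4, 12).
P_1: n_1·r = n_1·H gives -3x - 6y - 6z = -87.
Substitute r = (2, 4, 12) + t(1, -2, -1) into the plane: -102 + 15t = -87, so t = 1.
Intersection: (2, 4, 12) + 1·(1, -2, -1) = (3, 2, 11).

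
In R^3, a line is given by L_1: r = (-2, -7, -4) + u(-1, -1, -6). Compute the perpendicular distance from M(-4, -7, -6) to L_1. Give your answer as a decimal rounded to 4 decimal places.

Taking (-2, -7, -4) on L_1 with direction v = (-1, -1, -6): w = M − (-2, -7, -4) = (-2, 0, -2), and w × v = (-2, -10, 2).
Distance = |w × v| / |v| = √108 / √38 ≈ 1.6859.

1.6859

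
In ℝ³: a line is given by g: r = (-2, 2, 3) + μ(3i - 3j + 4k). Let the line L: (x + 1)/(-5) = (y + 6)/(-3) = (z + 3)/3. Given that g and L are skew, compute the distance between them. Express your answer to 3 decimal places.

10.036

L has direction (-5, -3, 3) through (-1, -6, -3).
Common perpendicular direction n = (3, -3, 4) × (-5, -3, 3) = (3, -29, -24).
With w = (-1, -6, -3) − (-2, 2, 3) = (1, -8, -6), w · n = 379.
Distance = |w · n| / |n| = |379| / √1426 ≈ 10.036.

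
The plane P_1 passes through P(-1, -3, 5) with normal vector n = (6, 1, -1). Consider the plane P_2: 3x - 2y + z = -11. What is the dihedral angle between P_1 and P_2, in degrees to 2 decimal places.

P_1: n·r = n·P gives 6x + y - z = -14.
cos θ = |n₁·n₂| / (|n₁||n₂|) = |15| / (√38 · √14).
θ = arccos(0.65033) ≈ 49.43°.

49.43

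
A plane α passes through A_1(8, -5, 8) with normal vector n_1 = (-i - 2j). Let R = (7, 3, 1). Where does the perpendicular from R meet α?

α: n_1·r = n_1·A_1 gives -x - 2y = 2.
Foot = R − λn with λ = (n·R − d)/|n|² = (-13 − 2)/5 = -3.
Foot = (7, 3, 1) − (-3)·(-1, -2, 0) = (4, -3, 1).

(4, -3, 1)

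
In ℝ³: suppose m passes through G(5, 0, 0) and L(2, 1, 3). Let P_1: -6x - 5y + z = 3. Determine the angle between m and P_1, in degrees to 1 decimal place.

A direction vector for m is L − G = (-3, 1, 3).
sin θ = |n·v| / (|n||v|) = |16| / (√62 · √19) = 0.46617.
θ ≈ 27.8°.

27.8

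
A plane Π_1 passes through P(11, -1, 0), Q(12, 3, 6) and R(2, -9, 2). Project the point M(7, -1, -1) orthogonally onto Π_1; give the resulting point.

(9, -3, 0)

PQ = (1, 4, 6), PR = (-9, -8, 2); a normal to Π_1 is PQ × PR = (56, -56, 28).
Using P: Π_1 has equation 56x - 56y + 28z = 672.
Foot = M − λn with λ = (n·M − d)/|n|² = (420 − 672)/7056 = -1/28.
Foot = (7, -1, -1) − (-1/28)·(56, -56, 28) = (9, -3, 0).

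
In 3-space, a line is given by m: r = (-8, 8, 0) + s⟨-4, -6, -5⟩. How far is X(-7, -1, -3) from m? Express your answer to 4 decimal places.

6.0108

Taking (-8, 8, 0) on m with direction v = (-4, -6, -5): w = X − (-8, 8, 0) = (1, -9, -3), and w × v = (27, 17, -42).
Distance = |w × v| / |v| = √2782 / √77 ≈ 6.0108.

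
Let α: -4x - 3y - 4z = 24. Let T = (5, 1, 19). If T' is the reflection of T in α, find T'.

(-19, -17, -5)

λ = (n·T − d)/|n|² = (-99 − 24)/41 = -3.
Reflection = T − 2λn = (5, 1, 19) − (-6)·(-4, -3, -4) = (-19, -17, -5).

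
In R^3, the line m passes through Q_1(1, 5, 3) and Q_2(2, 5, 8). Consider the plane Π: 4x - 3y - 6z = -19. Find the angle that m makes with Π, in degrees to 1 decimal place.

40.8

A direction vector for m is Q_2 − Q_1 = (1, 0, 5).
sin θ = |n·v| / (|n||v|) = |-26| / (√61 · √26) = 0.65286.
θ ≈ 40.8°.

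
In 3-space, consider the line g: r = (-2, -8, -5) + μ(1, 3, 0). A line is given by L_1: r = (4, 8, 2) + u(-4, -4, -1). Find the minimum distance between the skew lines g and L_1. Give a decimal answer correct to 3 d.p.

Common perpendicular direction n = (1, 3, 0) × (-4, -4, -1) = (-3, 1, 8).
With w = (4, 8, 2) − (-2, -8, -5) = (6, 16, 7), w · n = 54.
Distance = |w · n| / |n| = |54| / √74 ≈ 6.277.

6.277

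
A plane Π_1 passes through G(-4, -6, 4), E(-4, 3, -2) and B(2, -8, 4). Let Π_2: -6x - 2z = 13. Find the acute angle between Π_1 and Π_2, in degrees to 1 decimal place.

64.5

GE = (0, 9, -6), GB = (6, -2, 0); a normal to Π_1 is GE × GB = (-12, -36, -54).
Using G: Π_1 has equation -12x - 36y - 54z = 48.
cos θ = |n₁·n₂| / (|n₁||n₂|) = |180| / (√4356 · √40).
θ = arccos(0.43122) ≈ 64.5°.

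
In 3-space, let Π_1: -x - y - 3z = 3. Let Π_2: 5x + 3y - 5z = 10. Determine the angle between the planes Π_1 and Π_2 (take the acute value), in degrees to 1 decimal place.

74.1

cos θ = |n₁·n₂| / (|n₁||n₂|) = |7| / (√11 · √59).
θ = arccos(0.27477) ≈ 74.1°.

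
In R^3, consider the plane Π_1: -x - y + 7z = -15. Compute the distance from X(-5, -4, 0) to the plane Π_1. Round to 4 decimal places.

n·X − d = (-1)·(-5) + (-1)·(-4) + (7)·(0) − (-15) = 24; |n| = √51.
Distance = |24| / √51 = 24/√51 ≈ 3.3607.

3.3607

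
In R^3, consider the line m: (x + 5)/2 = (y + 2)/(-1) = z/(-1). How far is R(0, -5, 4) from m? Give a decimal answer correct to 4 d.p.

m has direction (2, -1, -1) through (-5, -2, 0).
Taking (-5, -2, 0) on m with direction v = (2, -1, -1): w = R − (-5, -2, 0) = (5, -3, 4), and w × v = (7, 13, 1).
Distance = |w × v| / |v| = √219 / √6 ≈ 6.0415.

6.0415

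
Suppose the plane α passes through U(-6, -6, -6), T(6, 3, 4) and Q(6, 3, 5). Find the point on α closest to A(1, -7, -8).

UT = (12, 9, 10), UQ = (12, 9, 11); a normal to α is UT × UQ = (9, -12, 0).
Using U: α has equation 9x - 12y = 18.
Foot = A − λn with λ = (n·A − d)/|n|² = (93 − 18)/225 = 1/3.
Foot = (1, -7, -8) − (1/3)·(9, -12, 0) = (-2, -3, -8).

(-2, -3, -8)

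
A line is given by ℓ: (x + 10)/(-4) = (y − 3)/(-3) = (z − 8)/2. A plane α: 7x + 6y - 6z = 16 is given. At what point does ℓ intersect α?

(-2, 9, 4)

ℓ has direction (-4, -3, 2) through (-10, 3, 8).
Substitute r = (-10, 3, 8) + t(-4, -3, 2) into the plane: -100 + (-58)t = 16, so t = -2.
Intersection: (-10, 3, 8) + (-2)·(-4, -3, 2) = (-2, 9, 4).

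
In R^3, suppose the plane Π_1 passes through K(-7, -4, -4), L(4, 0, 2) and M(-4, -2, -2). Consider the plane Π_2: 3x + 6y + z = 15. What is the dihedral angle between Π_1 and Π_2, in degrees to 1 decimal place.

70.5

KL = (11, 4, 6), KM = (3, 2, 2); a normal to Π_1 is KL × KM = (-4, -4, 10).
Using K: Π_1 has equation -4x - 4y + 10z = 4.
cos θ = |n₁·n₂| / (|n₁||n₂|) = |-26| / (√132 · √46).
θ = arccos(0.33366) ≈ 70.5°.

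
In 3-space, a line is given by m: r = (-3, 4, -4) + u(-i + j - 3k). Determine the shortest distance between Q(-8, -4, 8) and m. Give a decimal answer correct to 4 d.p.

9.7328

Taking (-3, 4, -4) on m with direction v = (-1, 1, -3): w = Q − (-3, 4, -4) = (-5, -8, 12), and w × v = (12, -27, -13).
Distance = |w × v| / |v| = √1042 / √11 ≈ 9.7328.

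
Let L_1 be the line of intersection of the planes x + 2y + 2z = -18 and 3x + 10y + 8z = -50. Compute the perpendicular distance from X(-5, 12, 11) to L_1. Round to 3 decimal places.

Direction of L_1: (1, 2, 2) × (3, 10, 8) = (-4, -2, 4).
A point on L_1: solving the two plane equations with x = -8 gives (-8, 7, -12).
Taking (-8, 7, -12) on L_1 with direction v = (-4, -2, 4): w = X − (-8, 7, -12) = (3, 5, 23), and w × v = (66, -104, 14).
Distance = |w × v| / |v| = √15368 / √36 ≈ 20.661.

20.661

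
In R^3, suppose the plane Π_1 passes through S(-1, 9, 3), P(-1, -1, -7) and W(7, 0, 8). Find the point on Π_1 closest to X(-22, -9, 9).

(-1, 3, -3)

SP = (0, -10, -10), SW = (8, -9, 5); a normal to Π_1 is SP × SW = (-140, -80, 80).
Using S: Π_1 has equation -140x - 80y + 80z = -340.
Foot = X − λn with λ = (n·X − d)/|n|² = (4520 − (-340))/32400 = 3/20.
Foot = (-22, -9, 9) − (3/20)·(-140, -80, 80) = (-1, 3, -3).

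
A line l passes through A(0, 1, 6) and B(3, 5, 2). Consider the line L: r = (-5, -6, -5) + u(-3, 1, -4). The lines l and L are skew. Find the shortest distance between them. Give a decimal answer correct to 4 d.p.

A direction vector for l is B − A = (3, 4, -4).
Common perpendicular direction n = (3, 4, -4) × (-3, 1, -4) = (-12, 24, 15).
With w = (-5, -6, -5) − (0, 1, 6) = (-5, -7, -11), w · n = -273.
Distance = |w · n| / |n| = |-273| / √945 ≈ 8.8807.

8.8807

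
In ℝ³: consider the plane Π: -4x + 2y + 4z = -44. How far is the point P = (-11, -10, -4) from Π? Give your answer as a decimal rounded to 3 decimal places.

8.667

n·P − d = (-4)·(-11) + (2)·(-10) + (4)·(-4) − (-44) = 52; |n| = √36.
Distance = |52| / √36 = 52/√36 ≈ 8.667.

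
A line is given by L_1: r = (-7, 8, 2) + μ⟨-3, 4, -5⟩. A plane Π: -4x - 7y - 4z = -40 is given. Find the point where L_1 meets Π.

Substitute r = (-7, 8, 2) + t(-3, 4, -5) into the plane: -36 + 4t = -40, so t = -1.
Intersection: (-7, 8, 2) + (-1)·(-3, 4, -5) = (-4, 4, 7).

(-4, 4, 7)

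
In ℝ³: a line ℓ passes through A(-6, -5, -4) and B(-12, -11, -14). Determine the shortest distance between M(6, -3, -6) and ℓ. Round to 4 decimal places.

A direction vector for ℓ is B − A = (-6, -6, -10).
Taking (-6, -5, -4) on ℓ with direction v = (-6, -6, -10): w = M − (-6, -5, -4) = (12, 2, -2), and w × v = (-32, 132, -60).
Distance = |w × v| / |v| = √22048 / √172 ≈ 11.3219.

11.3219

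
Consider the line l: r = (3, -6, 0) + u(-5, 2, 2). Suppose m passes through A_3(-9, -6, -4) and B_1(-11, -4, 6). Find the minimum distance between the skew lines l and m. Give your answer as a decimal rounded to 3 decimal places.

3.424

A direction vector for m is B_1 − A_3 = (-2, 2, 10).
Common perpendicular direction n = (-5, 2, 2) × (-2, 2, 10) = (16, 46, -6).
With w = (-9, -6, -4) − (3, -6, 0) = (-12, 0, -4), w · n = -168.
Distance = |w · n| / |n| = |-168| / √2408 ≈ 3.424.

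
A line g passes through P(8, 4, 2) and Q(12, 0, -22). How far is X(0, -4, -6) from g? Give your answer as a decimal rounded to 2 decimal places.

11.46

A direction vector for g is Q − P = (4, -4, -24).
Taking (8, 4, 2) on g with direction v = (4, -4, -24): w = X − (8, 4, 2) = (-8, -8, -8), and w × v = (160, -224, 64).
Distance = |w × v| / |v| = √79872 / √608 ≈ 11.46.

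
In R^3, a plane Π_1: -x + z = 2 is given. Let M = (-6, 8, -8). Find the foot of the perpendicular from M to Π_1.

(-8, 8, -6)

Foot = M − λn with λ = (n·M − d)/|n|² = (-2 − 2)/2 = -2.
Foot = (-6, 8, -8) − (-2)·(-1, 0, 1) = (-8, 8, -6).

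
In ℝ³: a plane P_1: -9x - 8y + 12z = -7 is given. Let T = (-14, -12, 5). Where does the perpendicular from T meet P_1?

Foot = T − λn with λ = (n·T − d)/|n|² = (282 − (-7))/289 = 1.
Foot = (-14, -12, 5) − 1·(-9, -8, 12) = (-5, -4, -7).

(-5, -4, -7)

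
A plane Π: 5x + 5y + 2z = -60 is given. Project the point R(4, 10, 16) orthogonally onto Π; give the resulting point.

Foot = R − λn with λ = (n·R − d)/|n|² = (102 − (-60))/54 = 3.
Foot = (4, 10, 16) − 3·(5, 5, 2) = (-11, -5, 10).

(-11, -5, 10)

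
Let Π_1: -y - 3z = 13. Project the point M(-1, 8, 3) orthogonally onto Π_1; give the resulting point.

(-1, 5, -6)

Foot = M − λn with λ = (n·M − d)/|n|² = (-17 − 13)/10 = -3.
Foot = (-1, 8, 3) − (-3)·(0, -1, -3) = (-1, 5, -6).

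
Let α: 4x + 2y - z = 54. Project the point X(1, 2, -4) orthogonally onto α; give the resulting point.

Foot = X − λn with λ = (n·X − d)/|n|² = (12 − 54)/21 = -2.
Foot = (1, 2, -4) − (-2)·(4, 2, -1) = (9, 6, -6).

(9, 6, -6)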